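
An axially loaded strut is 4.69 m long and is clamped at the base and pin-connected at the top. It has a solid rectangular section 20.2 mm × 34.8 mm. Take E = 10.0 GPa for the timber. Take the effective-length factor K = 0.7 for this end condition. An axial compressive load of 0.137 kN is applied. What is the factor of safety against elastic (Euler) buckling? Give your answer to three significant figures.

n ≈ 1.60

Buckling occurs about the weak axis: I_min = h·b³/12 with b = 20.2 mm (the shorter side).
I_min = 34.8×20.2³/12 = 2.390×10^4 mm⁴
I = 2.390×10^4 mm⁴ = 2.390×10^-8 m⁴
Effective length L_e = K·L = 0.7 × 4.69 = 3.283 m
P_cr = π²EI / L_e² = π² × 10.0×10⁹ × 2.390×10^-8 / 3.283² = 218.9 N
Factor of safety n = P_cr / P = 0.21888 / 0.137 = 1.60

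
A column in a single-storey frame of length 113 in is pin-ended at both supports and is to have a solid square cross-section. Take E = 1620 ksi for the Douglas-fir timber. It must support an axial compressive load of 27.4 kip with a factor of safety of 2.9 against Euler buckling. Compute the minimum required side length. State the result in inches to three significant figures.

a ≈ 5.25 in

Required P_cr = n·P = 2.9 × 27.4 = 79.46 kip
L_e = K·L = 1 × 113 = 113.0 in
Required I = P_cr·L_e²/(π²E) = 7.946×10^4 × 113.0² / (π² × 1.62×10^6) = 63.46 in⁴
Solid square: I = a⁴/12  ⇒  a = (12I)^(1/4) = (12×63.46)^(1/4) = 5.25 in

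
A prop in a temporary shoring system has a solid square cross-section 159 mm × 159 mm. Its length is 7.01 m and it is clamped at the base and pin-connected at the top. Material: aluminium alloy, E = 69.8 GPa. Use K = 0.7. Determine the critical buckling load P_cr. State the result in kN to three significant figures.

P_cr ≈ 1520 kN

I = a⁴/12 = 159⁴/12 = 5.326×10^7 mm⁴
I = 5.326×10^7 mm⁴ = 5.326×10^-5 m⁴
Effective length L_e = K·L = 0.7 × 7.01 = 4.907 m
P_cr = π²EI / L_e² = π² × 69.8×10⁹ × 5.326×10^-5 / 4.907² = 1.524×10^6 N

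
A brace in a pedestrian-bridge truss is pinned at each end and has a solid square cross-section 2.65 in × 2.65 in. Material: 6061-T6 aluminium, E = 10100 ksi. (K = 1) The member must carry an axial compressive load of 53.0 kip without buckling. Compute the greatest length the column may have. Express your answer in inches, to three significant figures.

L_max ≈ 87.9 in

I = a⁴/12 = 2.65⁴/12 = 4.110 in⁴
At the buckling limit P_cr = P = 5.300×10^4 lb
From P_cr = π²EI/(K·L)²:  L = (1/K)·√(π²EI/P_cr) = (1/1)·√(π²×1.01×10^7×4.110/5.300×10^4)
L = 87.9 in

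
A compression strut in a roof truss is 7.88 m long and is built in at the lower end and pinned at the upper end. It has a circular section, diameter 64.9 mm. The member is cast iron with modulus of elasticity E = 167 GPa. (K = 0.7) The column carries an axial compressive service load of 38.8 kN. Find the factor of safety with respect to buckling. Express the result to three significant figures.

n ≈ 1.22

I = πd⁴/64 = π×64.9⁴/64 = 8.709×10^5 mm⁴
I = 8.709×10^5 mm⁴ = 8.709×10^-7 m⁴
Effective length L_e = K·L = 0.7 × 7.88 = 5.516 m
P_cr = π²EI / L_e² = π² × 167×10⁹ × 8.709×10^-7 / 5.516² = 4.718×10^4 N
Factor of safety n = P_cr / P = 47.175 / 38.8 = 1.22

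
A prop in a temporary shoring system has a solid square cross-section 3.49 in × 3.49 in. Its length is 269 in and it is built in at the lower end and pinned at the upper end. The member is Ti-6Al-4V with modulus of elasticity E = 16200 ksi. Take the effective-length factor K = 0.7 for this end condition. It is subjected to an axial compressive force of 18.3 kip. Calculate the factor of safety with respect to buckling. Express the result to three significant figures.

n ≈ 3.05

I = a⁴/12 = 3.49⁴/12 = 12.36 in⁴
Effective length L_e = K·L = 0.7 × 269 = 188.3 in
P_cr = π²EI / L_e² = π² × 16200×10³ × 12.36 / 188.3² = 5.575×10^4 lb
Factor of safety n = P_cr / P = 55.749 / 18.3 = 3.05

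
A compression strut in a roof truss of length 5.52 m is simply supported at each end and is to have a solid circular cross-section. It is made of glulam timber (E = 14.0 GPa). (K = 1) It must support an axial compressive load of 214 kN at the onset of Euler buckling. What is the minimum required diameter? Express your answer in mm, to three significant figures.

L_e = K·L = 1 × 5.52 = 5.520 m
Required I = P_cr·L_e²/(π²E) = 2.140×10^5 × 5.520² / (π² × 1.40×10^10) = 4.719×10^-5 m⁴
I_req = 4.719×10^7 mm⁴
Solid circle: I = πd⁴/64  ⇒  d = (64I/π)^(1/4) = (64×4.719×10^7/π)^(1/4) = 176 mm

d ≈ 176 mm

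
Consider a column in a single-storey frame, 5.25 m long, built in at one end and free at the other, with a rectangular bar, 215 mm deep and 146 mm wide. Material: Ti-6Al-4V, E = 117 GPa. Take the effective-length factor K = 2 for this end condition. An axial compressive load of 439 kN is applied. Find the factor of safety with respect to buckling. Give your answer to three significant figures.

Buckling occurs about the weak axis: I_min = h·b³/12 with b = 146 mm (the shorter side).
I_min = 215×146³/12 = 5.576×10^7 mm⁴
I = 5.576×10^7 mm⁴ = 5.576×10^-5 m⁴
Effective length L_e = K·L = 2 × 5.25 = 10.50 m
P_cr = π²EI / L_e² = π² × 117×10⁹ × 5.576×10^-5 / 10.50² = 5.840×10^5 N
Factor of safety n = P_cr / P = 584.01 / 439 = 1.33

n ≈ 1.33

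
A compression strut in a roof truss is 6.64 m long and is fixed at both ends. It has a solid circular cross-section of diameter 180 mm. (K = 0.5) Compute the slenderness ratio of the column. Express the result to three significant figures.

λ ≈ 73.8

I = πd⁴/64 = π×180⁴/64 = 5.153×10^7 mm⁴
A = 2.545×10^4 mm²;  r_min = √(I/A) = √(5.153×10^7/2.545×10^4) = 45.00 mm
L_e = K·L = 0.5 × 6.64 m = 3.320 m = 3320.0 mm
λ = L_e / r_min = 3320.0 / 45.00 = 73.8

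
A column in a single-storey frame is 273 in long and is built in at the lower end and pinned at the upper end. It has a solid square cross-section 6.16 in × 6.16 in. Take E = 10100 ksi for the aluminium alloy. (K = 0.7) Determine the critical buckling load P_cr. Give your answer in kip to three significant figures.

P_cr ≈ 328 kip

I = a⁴/12 = 6.16⁴/12 = 120.0 in⁴
Effective length L_e = K·L = 0.7 × 273 = 191.1 in
P_cr = π²EI / L_e² = π² × 10100×10³ × 120.0 / 191.1² = 3.275×10^5 lb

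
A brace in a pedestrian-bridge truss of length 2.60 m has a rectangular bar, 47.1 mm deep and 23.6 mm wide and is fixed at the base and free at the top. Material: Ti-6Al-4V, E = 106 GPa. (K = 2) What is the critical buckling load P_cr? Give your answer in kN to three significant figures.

P_cr ≈ 2.00 kN

Buckling occurs about the weak axis: I_min = h·b³/12 with b = 23.6 mm (the shorter side).
I_min = 47.1×23.6³/12 = 5.159×10^4 mm⁴
I = 5.159×10^4 mm⁴ = 5.159×10^-8 m⁴
Effective length L_e = K·L = 2 × 2.60 = 5.200 m
P_cr = π²EI / L_e² = π² × 106×10⁹ × 5.159×10^-8 / 5.200² = 1.996×10^3 N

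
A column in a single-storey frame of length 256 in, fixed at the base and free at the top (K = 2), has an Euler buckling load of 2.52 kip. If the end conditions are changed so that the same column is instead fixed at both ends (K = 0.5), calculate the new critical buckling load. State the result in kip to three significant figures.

P_cr ≈ 40.3 kip

P_cr ∝ 1/K², so P_cr,new = P_cr,old × (K_old/K_new)² = 2.52 × (2/0.5)²
= 2.52 × 16.00 = 40.3 kip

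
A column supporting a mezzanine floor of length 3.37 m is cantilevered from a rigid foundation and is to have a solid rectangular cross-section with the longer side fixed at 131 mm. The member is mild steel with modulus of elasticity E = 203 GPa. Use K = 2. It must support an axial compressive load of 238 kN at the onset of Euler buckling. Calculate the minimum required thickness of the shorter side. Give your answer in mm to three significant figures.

b ≈ 79.1 mm

L_e = K·L = 2 × 3.37 = 6.740 m
Required I = P_cr·L_e²/(π²E) = 2.380×10^5 × 6.740² / (π² × 2.03×10^11) = 5.396×10^-6 m⁴
I_req = 5.396×10^6 mm⁴
Rectangle, weak axis: I_min = h·b³/12 with h = 131 mm fixed  ⇒  b = (12I/h)^(1/3) = 79.1 mm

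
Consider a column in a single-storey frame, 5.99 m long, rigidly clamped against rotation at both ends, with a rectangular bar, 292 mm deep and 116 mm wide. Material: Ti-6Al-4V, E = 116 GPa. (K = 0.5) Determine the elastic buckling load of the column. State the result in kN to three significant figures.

Buckling occurs about the weak axis: I_min = h·b³/12 with b = 116 mm (the shorter side).
I_min = 292×116³/12 = 3.798×10^7 mm⁴
I = 3.798×10^7 mm⁴ = 3.798×10^-5 m⁴
Effective length L_e = K·L = 0.5 × 5.99 = 2.995 m
P_cr = π²EI / L_e² = π² × 116×10⁹ × 3.798×10^-5 / 2.995² = 4.848×10^6 N

P_cr ≈ 4850 kN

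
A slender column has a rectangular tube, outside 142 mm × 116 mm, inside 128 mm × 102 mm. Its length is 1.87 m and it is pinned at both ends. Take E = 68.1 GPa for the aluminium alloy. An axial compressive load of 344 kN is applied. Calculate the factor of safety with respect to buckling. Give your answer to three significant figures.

n ≈ 4.00

Weak-axis I_min = (h_o·b_o³ − h_i·b_i³)/12 with b_o = 116, b_i = 102.0 mm (shorter outer/inner sides).
I_min = (142×116³ − 128.0×102.0³)/12 = 7.151×10^6 mm⁴
I = 7.151×10^6 mm⁴ = 7.151×10^-6 m⁴
Effective length L_e = K·L = 1 × 1.87 = 1.870 m
P_cr = π²EI / L_e² = π² × 68.1×10⁹ × 7.151×10^-6 / 1.870² = 1.374×10^6 N
Factor of safety n = P_cr / P = 1374.5 / 344 = 4.00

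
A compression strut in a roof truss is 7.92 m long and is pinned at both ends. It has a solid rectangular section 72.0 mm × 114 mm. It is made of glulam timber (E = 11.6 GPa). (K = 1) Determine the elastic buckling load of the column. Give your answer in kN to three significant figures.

P_cr ≈ 6.47 kN

Buckling occurs about the weak axis: I_min = h·b³/12 with b = 72.0 mm (the shorter side).
I_min = 114×72.0³/12 = 3.546×10^6 mm⁴
I = 3.546×10^6 mm⁴ = 3.546×10^-6 m⁴
Effective length L_e = K·L = 1 × 7.92 = 7.920 m
P_cr = π²EI / L_e² = π² × 11.6×10⁹ × 3.546×10^-6 / 7.920² = 6.472×10^3 N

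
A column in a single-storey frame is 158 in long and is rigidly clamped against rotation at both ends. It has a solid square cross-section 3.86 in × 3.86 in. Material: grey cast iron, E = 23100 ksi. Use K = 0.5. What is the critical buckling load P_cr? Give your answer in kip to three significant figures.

I = a⁴/12 = 3.86⁴/12 = 18.50 in⁴
Effective length L_e = K·L = 0.5 × 158 = 79.00 in
P_cr = π²EI / L_e² = π² × 23100×10³ × 18.50 / 79.00² = 6.758×10^5 lb

P_cr ≈ 676 kip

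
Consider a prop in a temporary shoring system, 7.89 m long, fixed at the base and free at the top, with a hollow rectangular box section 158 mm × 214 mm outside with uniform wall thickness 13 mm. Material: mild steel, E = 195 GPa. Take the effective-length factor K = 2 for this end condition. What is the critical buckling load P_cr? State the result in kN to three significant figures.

P_cr ≈ 265 kN

Inner dimensions: h_i = 214 − 2×13 = 188.0 mm, b_i = 158 − 2×13 = 132.0 mm
Weak-axis I_min = (h_o·b_o³ − h_i·b_i³)/12 with b_o = 158, b_i = 132.0 mm (shorter outer/inner sides).
I_min = (214×158³ − 188.0×132.0³)/12 = 3.431×10^7 mm⁴
I = 3.431×10^7 mm⁴ = 3.431×10^-5 m⁴
Effective length L_e = K·L = 2 × 7.89 = 15.78 m
P_cr = π²EI / L_e² = π² × 195×10⁹ × 3.431×10^-5 / 15.78² = 2.652×10^5 N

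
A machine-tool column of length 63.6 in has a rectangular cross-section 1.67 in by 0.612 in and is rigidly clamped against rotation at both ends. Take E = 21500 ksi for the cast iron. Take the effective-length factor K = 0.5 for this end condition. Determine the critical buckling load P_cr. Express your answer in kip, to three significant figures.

P_cr ≈ 6.69 kip

Buckling occurs about the weak axis: I_min = h·b³/12 with b = 0.612 in (the shorter side).
I_min = 1.67×0.612³/12 = 3.190×10^-2 in⁴
Effective length L_e = K·L = 0.5 × 63.6 = 31.80 in
P_cr = π²EI / L_e² = π² × 21500×10³ × 3.190×10^-2 / 31.80² = 6.694×10^3 lb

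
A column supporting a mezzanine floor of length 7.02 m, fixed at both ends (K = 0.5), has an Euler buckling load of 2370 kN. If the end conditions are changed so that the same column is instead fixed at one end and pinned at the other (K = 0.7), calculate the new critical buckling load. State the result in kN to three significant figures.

P_cr ∝ 1/K², so P_cr,new = P_cr,old × (K_old/K_new)² = 2370 × (0.5/0.7)²
= 2370 × 0.5102 = 1210 kN

P_cr ≈ 1210 kN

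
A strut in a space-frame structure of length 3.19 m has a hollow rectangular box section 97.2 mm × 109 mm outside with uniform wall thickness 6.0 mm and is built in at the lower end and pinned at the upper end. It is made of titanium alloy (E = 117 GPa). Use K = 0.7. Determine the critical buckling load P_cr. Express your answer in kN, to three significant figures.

Inner dimensions: h_i = 109 − 2×6.0 = 97.00 mm, b_i = 97.2 − 2×6.0 = 85.20 mm
Weak-axis I_min = (h_o·b_o³ − h_i·b_i³)/12 with b_o = 97.2, b_i = 85.20 mm (shorter outer/inner sides).
I_min = (109×97.2³ − 97.00×85.20³)/12 = 3.342×10^6 mm⁴
I = 3.342×10^6 mm⁴ = 3.342×10^-6 m⁴
Effective length L_e = K·L = 0.7 × 3.19 = 2.233 m
P_cr = π²EI / L_e² = π² × 117×10⁹ × 3.342×10^-6 / 2.233² = 7.740×10^5 N

P_cr ≈ 774 kN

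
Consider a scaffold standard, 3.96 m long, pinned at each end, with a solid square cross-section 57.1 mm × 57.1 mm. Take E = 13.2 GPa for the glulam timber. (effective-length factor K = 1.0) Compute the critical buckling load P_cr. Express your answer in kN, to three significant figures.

I = a⁴/12 = 57.1⁴/12 = 8.859×10^5 mm⁴
I = 8.859×10^5 mm⁴ = 8.859×10^-7 m⁴
Effective length L_e = K·L = 1 × 3.96 = 3.960 m
P_cr = π²EI / L_e² = π² × 13.2×10⁹ × 8.859×10^-7 / 3.960² = 7.359×10^3 N

P_cr ≈ 7.36 kN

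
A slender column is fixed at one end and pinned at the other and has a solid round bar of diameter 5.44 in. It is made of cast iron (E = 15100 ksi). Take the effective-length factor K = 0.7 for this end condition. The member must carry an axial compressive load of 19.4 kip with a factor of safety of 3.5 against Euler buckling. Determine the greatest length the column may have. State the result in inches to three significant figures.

I = πd⁴/64 = π×5.44⁴/64 = 42.99 in⁴
Required critical load P_cr = n·P = 3.5 × 19.4 = 67.90 kip = 6.790×10^4 lb
From P_cr = π²EI/(K·L)²:  L = (1/K)·√(π²EI/P_cr) = (1/0.7)·√(π²×1.51×10^7×42.99/6.790×10^4)
L = 439 in

L_max ≈ 439 in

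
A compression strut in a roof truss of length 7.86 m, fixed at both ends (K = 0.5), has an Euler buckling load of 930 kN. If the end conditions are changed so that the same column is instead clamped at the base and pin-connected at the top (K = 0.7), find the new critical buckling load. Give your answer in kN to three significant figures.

P_cr ≈ 474 kN

P_cr ∝ 1/K², so P_cr,new = P_cr,old × (K_old/K_new)² = 930 × (0.5/0.7)²
= 930 × 0.5102 = 474 kN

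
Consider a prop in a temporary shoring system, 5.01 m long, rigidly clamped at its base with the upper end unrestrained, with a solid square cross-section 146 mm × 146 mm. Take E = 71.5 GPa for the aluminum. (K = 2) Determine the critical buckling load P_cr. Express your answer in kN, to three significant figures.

I = a⁴/12 = 146⁴/12 = 3.786×10^7 mm⁴
I = 3.786×10^7 mm⁴ = 3.786×10^-5 m⁴
Effective length L_e = K·L = 2 × 5.01 = 10.02 m
P_cr = π²EI / L_e² = π² × 71.5×10⁹ × 3.786×10^-5 / 10.02² = 2.661×10^5 N

P_cr ≈ 266 kN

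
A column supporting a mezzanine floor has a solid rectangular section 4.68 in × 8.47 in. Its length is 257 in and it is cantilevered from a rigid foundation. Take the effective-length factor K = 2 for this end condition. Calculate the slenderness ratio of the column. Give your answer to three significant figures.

For a rectangle r_min = b/√12 = 4.68/√12 = 1.351 in
L_e = K·L = 2 × 257 = 514.0 in
λ = L_e / r_min = 514.00 / 1.351 = 380

λ ≈ 380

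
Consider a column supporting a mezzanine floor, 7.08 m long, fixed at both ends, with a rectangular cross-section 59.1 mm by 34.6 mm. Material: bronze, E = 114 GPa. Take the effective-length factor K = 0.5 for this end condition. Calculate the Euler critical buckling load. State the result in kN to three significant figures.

Buckling occurs about the weak axis: I_min = h·b³/12 with b = 34.6 mm (the shorter side).
I_min = 59.1×34.6³/12 = 2.040×10^5 mm⁴
I = 2.040×10^5 mm⁴ = 2.040×10^-7 m⁴
Effective length L_e = K·L = 0.5 × 7.08 = 3.540 m
P_cr = π²EI / L_e² = π² × 114×10⁹ × 2.040×10^-7 / 3.540² = 1.832×10^4 N

P_cr ≈ 18.3 kN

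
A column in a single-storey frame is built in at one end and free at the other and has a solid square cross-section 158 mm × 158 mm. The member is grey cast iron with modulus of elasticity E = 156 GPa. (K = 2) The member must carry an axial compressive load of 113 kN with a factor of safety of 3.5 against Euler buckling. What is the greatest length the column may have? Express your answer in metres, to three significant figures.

L_max ≈ 7.11 m

I = a⁴/12 = 158⁴/12 = 5.193×10^7 mm⁴
I = 5.193×10^-5 m⁴
Required critical load P_cr = n·P = 3.5 × 113 = 395.5 kN = 3.955×10^5 N
From P_cr = π²EI/(K·L)²:  L = (1/K)·√(π²EI/P_cr) = (1/2)·√(π²×1.56×10^11×5.193×10^-5/3.955×10^5)
L = 7.11 m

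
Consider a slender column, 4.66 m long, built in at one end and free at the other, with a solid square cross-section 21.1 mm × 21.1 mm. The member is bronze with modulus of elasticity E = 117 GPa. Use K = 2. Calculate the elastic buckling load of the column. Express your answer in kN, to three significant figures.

P_cr ≈ 0.220 kN

I = a⁴/12 = 21.1⁴/12 = 1.652×10^4 mm⁴
I = 1.652×10^4 mm⁴ = 1.652×10^-8 m⁴
Effective length L_e = K·L = 2 × 4.66 = 9.320 m
P_cr = π²EI / L_e² = π² × 117×10⁹ × 1.652×10^-8 / 9.320² = 219.6 N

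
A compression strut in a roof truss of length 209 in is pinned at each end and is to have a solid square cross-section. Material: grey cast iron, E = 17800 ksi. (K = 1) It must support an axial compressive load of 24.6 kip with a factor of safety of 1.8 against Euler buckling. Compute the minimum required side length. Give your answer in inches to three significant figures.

Required P_cr = n·P = 1.8 × 24.6 = 44.28 kip
L_e = K·L = 1 × 209 = 209.0 in
Required I = P_cr·L_e²/(π²E) = 4.428×10^4 × 209.0² / (π² × 1.78×10^7) = 11.01 in⁴
Solid square: I = a⁴/12  ⇒  a = (12I)^(1/4) = (12×11.01)^(1/4) = 3.39 in

a ≈ 3.39 in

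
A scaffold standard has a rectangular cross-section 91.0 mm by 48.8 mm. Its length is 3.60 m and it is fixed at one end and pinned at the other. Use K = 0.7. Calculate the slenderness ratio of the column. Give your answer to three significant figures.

Buckling occurs about the weak axis: I_min = h·b³/12 with b = 48.8 mm (the shorter side).
I_min = 91.0×48.8³/12 = 8.813×10^5 mm⁴
A = 4.441×10^3 mm²;  r_min = √(I/A) = √(8.813×10^5/4.441×10^3) = 14.09 mm
L_e = K·L = 0.7 × 3.60 m = 2.520 m = 2520.0 mm
λ = L_e / r_min = 2520.0 / 14.09 = 179

λ ≈ 179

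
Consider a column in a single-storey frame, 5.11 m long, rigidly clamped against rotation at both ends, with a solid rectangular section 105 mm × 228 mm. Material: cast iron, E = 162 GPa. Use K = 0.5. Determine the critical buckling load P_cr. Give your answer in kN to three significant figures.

Buckling occurs about the weak axis: I_min = h·b³/12 with b = 105 mm (the shorter side).
I_min = 228×105³/12 = 2.199×10^7 mm⁴
I = 2.199×10^7 mm⁴ = 2.199×10^-5 m⁴
Effective length L_e = K·L = 0.5 × 5.11 = 2.555 m
P_cr = π²EI / L_e² = π² × 162×10⁹ × 2.199×10^-5 / 2.555² = 5.387×10^6 N

P_cr ≈ 5390 kN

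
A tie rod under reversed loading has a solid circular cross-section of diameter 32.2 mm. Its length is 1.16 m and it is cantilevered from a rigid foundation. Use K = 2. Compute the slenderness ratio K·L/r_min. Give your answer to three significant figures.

For a solid circle r = d/4 = 32.2/4 = 8.050 mm
L_e = K·L = 2 × 1.16 m = 2.320 m = 2320.0 mm
λ = L_e / r_min = 2320.0 / 8.050 = 288

λ ≈ 288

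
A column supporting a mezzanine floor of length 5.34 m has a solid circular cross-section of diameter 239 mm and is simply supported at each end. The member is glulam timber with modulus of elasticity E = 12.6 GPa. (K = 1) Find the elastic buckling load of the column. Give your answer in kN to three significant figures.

I = πd⁴/64 = π×239⁴/64 = 1.602×10^8 mm⁴
I = 1.602×10^8 mm⁴ = 1.602×10^-4 m⁴
Effective length L_e = K·L = 1 × 5.34 = 5.340 m
P_cr = π²EI / L_e² = π² × 12.6×10⁹ × 1.602×10^-4 / 5.340² = 6.985×10^5 N

P_cr ≈ 698 kN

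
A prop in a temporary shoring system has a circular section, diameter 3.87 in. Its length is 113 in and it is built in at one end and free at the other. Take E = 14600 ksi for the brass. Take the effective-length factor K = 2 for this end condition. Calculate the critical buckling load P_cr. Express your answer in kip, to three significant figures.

P_cr ≈ 31.1 kip

I = πd⁴/64 = π×3.87⁴/64 = 11.01 in⁴
Effective length L_e = K·L = 2 × 113 = 226.0 in
P_cr = π²EI / L_e² = π² × 14600×10³ × 11.01 / 226.0² = 3.106×10^4 lb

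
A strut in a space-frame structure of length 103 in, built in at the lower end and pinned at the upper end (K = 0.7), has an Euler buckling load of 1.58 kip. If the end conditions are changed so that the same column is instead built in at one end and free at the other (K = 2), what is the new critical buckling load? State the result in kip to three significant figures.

P_cr ≈ 0.194 kip

P_cr ∝ 1/K², so P_cr,new = P_cr,old × (K_old/K_new)² = 1.58 × (0.7/2)²
= 1.58 × 0.1225 = 0.194 kip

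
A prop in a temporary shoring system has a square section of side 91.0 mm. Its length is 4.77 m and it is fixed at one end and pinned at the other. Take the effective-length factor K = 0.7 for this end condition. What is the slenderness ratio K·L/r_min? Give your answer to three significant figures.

I = a⁴/12 = 91.0⁴/12 = 5.715×10^6 mm⁴
A = 8.281×10^3 mm²;  r_min = √(I/A) = √(5.715×10^6/8.281×10^3) = 26.27 mm
L_e = K·L = 0.7 × 4.77 m = 3.339 m = 3339.0 mm
λ = L_e / r_min = 3339.0 / 26.27 = 127

λ ≈ 127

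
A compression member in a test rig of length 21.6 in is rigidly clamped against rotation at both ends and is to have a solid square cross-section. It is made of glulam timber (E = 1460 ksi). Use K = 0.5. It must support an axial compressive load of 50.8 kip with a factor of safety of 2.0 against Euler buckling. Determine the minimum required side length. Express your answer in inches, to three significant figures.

Required P_cr = n·P = 2.0 × 50.8 = 101.6 kip
L_e = K·L = 0.5 × 21.6 = 10.80 in
Required I = P_cr·L_e²/(π²E) = 1.016×10^5 × 10.80² / (π² × 1.46×10^6) = 0.8224 in⁴
Solid square: I = a⁴/12  ⇒  a = (12I)^(1/4) = (12×0.8224)^(1/4) = 1.77 in

a ≈ 1.77 in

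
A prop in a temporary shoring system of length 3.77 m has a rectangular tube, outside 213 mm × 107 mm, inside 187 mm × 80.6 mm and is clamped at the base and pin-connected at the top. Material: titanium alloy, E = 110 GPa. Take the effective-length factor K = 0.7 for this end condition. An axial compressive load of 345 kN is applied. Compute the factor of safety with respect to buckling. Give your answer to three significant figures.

Weak-axis I_min = (h_o·b_o³ − h_i·b_i³)/12 with b_o = 107, b_i = 80.60 mm (shorter outer/inner sides).
I_min = (213×107³ − 187.0×80.60³)/12 = 1.358×10^7 mm⁴
I = 1.358×10^7 mm⁴ = 1.358×10^-5 m⁴
Effective length L_e = K·L = 0.7 × 3.77 = 2.639 m
P_cr = π²EI / L_e² = π² × 110×10⁹ × 1.358×10^-5 / 2.639² = 2.118×10^6 N
Factor of safety n = P_cr / P = 2117.7 / 345 = 6.14

n ≈ 6.14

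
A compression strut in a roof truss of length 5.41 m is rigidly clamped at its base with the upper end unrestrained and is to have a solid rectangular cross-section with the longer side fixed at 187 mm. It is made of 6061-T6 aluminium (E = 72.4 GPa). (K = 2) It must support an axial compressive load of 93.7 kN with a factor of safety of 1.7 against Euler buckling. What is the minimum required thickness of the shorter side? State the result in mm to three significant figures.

Required P_cr = n·P = 1.7 × 93.7 = 159.3 kN
L_e = K·L = 2 × 5.41 = 10.82 m
Required I = P_cr·L_e²/(π²E) = 1.593×10^5 × 10.82² / (π² × 7.24×10^10) = 2.610×10^-5 m⁴
I_req = 2.610×10^7 mm⁴
Rectangle, weak axis: I_min = h·b³/12 with h = 187 mm fixed  ⇒  b = (12I/h)^(1/3) = 119 mm

b ≈ 119 mm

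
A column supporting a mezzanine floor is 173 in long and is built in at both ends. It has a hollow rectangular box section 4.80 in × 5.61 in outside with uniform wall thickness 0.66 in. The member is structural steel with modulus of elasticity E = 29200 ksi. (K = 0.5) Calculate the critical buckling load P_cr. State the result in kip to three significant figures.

P_cr ≈ 1410 kip

Inner dimensions: h_i = 5.61 − 2×0.66 = 4.290 in, b_i = 4.80 − 2×0.66 = 3.480 in
Weak-axis I_min = (h_o·b_o³ − h_i·b_i³)/12 with b_o = 4.80, b_i = 3.480 in (shorter outer/inner sides).
I_min = (5.61×4.80³ − 4.290×3.480³)/12 = 36.64 in⁴
Effective length L_e = K·L = 0.5 × 173 = 86.50 in
P_cr = π²EI / L_e² = π² × 29200×10³ × 36.64 / 86.50² = 1.411×10^6 lb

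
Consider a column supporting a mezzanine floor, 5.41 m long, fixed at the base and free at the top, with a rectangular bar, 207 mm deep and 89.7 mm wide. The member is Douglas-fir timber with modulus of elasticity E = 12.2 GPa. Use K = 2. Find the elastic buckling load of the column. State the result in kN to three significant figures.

Buckling occurs about the weak axis: I_min = h·b³/12 with b = 89.7 mm (the shorter side).
I_min = 207×89.7³/12 = 1.245×10^7 mm⁴
I = 1.245×10^7 mm⁴ = 1.245×10^-5 m⁴
Effective length L_e = K·L = 2 × 5.41 = 10.82 m
P_cr = π²EI / L_e² = π² × 12.2×10⁹ × 1.245×10^-5 / 10.82² = 1.280×10^4 N

P_cr ≈ 12.8 kN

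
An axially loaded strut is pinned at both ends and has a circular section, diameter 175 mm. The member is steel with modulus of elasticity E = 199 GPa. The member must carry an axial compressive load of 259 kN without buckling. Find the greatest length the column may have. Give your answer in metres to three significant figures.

I = πd⁴/64 = π×175⁴/64 = 4.604×10^7 mm⁴
I = 4.604×10^-5 m⁴
At the buckling limit P_cr = P = 2.590×10^5 N
From P_cr = π²EI/(K·L)²:  L = (1/K)·√(π²EI/P_cr) = (1/1)·√(π²×1.99×10^11×4.604×10^-5/2.590×10^5)
L = 18.7 m

L_max ≈ 18.7 m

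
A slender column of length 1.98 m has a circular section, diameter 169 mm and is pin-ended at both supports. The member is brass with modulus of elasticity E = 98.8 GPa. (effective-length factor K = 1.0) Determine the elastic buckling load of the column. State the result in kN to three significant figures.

I = πd⁴/64 = π×169⁴/64 = 4.004×10^7 mm⁴
I = 4.004×10^7 mm⁴ = 4.004×10^-5 m⁴
Effective length L_e = K·L = 1 × 1.98 = 1.980 m
P_cr = π²EI / L_e² = π² × 98.8×10⁹ × 4.004×10^-5 / 1.980² = 9.960×10^6 N

P_cr ≈ 9960 kN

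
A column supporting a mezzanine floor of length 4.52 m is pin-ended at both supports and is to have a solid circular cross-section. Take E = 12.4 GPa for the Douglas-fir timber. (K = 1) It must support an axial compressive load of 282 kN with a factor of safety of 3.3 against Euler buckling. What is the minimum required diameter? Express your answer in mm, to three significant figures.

d ≈ 237 mm

Required P_cr = n·P = 3.3 × 282 = 930.6 kN
L_e = K·L = 1 × 4.52 = 4.520 m
Required I = P_cr·L_e²/(π²E) = 9.306×10^5 × 4.520² / (π² × 1.24×10^10) = 1.554×10^-4 m⁴
I_req = 1.554×10^8 mm⁴
Solid circle: I = πd⁴/64  ⇒  d = (64I/π)^(1/4) = (64×1.554×10^8/π)^(1/4) = 237 mm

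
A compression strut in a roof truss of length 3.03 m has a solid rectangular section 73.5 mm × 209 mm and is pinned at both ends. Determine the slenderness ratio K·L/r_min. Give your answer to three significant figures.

λ ≈ 143

For a rectangle r_min = b/√12 = 73.5/√12 = 21.22 mm
L_e = K·L = 1 × 3.03 m = 3.030 m = 3030.0 mm
λ = L_e / r_min = 3030.0 / 21.22 = 143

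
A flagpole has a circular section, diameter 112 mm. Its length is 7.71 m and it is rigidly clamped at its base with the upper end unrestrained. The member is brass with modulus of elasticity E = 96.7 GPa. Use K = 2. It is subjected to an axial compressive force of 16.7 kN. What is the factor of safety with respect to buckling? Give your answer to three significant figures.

I = πd⁴/64 = π×112⁴/64 = 7.724×10^6 mm⁴
I = 7.724×10^6 mm⁴ = 7.724×10^-6 m⁴
Effective length L_e = K·L = 2 × 7.71 = 15.42 m
P_cr = π²EI / L_e² = π² × 96.7×10⁹ × 7.724×10^-6 / 15.42² = 3.100×10^4 N
Factor of safety n = P_cr / P = 31.003 / 16.7 = 1.86

n ≈ 1.86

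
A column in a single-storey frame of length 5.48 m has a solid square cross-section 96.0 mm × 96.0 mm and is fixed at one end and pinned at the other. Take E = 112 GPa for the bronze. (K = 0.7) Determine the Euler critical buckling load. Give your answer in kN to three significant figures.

P_cr ≈ 532 kN

I = a⁴/12 = 96.0⁴/12 = 7.078×10^6 mm⁴
I = 7.078×10^6 mm⁴ = 7.078×10^-6 m⁴
Effective length L_e = K·L = 0.7 × 5.48 = 3.836 m
P_cr = π²EI / L_e² = π² × 112×10⁹ × 7.078×10^-6 / 3.836² = 5.317×10^5 N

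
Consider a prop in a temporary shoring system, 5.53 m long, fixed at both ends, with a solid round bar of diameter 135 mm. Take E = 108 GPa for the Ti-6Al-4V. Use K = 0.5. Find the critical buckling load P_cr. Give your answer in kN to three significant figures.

I = πd⁴/64 = π×135⁴/64 = 1.630×10^7 mm⁴
I = 1.630×10^7 mm⁴ = 1.630×10^-5 m⁴
Effective length L_e = K·L = 0.5 × 5.53 = 2.765 m
P_cr = π²EI / L_e² = π² × 108×10⁹ × 1.630×10^-5 / 2.765² = 2.273×10^6 N

P_cr ≈ 2270 kN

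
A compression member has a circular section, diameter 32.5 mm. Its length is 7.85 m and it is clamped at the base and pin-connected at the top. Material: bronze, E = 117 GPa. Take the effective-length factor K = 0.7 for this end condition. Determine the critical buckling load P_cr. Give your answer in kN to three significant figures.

P_cr ≈ 2.09 kN

I = πd⁴/64 = π×32.5⁴/64 = 5.477×10^4 mm⁴
I = 5.477×10^4 mm⁴ = 5.477×10^-8 m⁴
Effective length L_e = K·L = 0.7 × 7.85 = 5.495 m
P_cr = π²EI / L_e² = π² × 117×10⁹ × 5.477×10^-8 / 5.495² = 2.094×10^3 N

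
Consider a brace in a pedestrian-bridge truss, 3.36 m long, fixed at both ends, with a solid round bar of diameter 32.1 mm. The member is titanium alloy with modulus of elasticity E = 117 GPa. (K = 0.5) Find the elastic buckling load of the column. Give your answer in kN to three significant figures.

I = πd⁴/64 = π×32.1⁴/64 = 5.212×10^4 mm⁴
I = 5.212×10^4 mm⁴ = 5.212×10^-8 m⁴
Effective length L_e = K·L = 0.5 × 3.36 = 1.680 m
P_cr = π²EI / L_e² = π² × 117×10⁹ × 5.212×10^-8 / 1.680² = 2.132×10^4 N

P_cr ≈ 21.3 kN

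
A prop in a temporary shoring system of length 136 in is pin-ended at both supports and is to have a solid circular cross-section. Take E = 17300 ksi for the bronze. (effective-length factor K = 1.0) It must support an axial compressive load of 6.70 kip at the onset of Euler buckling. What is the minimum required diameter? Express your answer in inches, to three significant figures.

L_e = K·L = 1 × 136 = 136.0 in
Required I = P_cr·L_e²/(π²E) = 6.700×10^3 × 136.0² / (π² × 1.73×10^7) = 0.7258 in⁴
Solid circle: I = πd⁴/64  ⇒  d = (64I/π)^(1/4) = (64×0.7258/π)^(1/4) = 1.96 in

d ≈ 1.96 in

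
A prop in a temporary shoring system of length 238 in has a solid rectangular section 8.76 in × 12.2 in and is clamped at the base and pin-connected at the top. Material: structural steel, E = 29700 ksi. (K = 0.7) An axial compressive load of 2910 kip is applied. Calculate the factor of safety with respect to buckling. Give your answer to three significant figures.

Buckling occurs about the weak axis: I_min = h·b³/12 with b = 8.76 in (the shorter side).
I_min = 12.2×8.76³/12 = 683.4 in⁴
Effective length L_e = K·L = 0.7 × 238 = 166.6 in
P_cr = π²EI / L_e² = π² × 29700×10³ × 683.4 / 166.6² = 7.218×10^6 lb
Factor of safety n = P_cr / P = 7217.7 / 2910 = 2.48

n ≈ 2.48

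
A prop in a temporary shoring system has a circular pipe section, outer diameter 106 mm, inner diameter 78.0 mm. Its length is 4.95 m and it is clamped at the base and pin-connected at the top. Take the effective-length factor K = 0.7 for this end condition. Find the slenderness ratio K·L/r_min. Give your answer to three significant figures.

λ ≈ 105

d_o = 106 mm, d_i = 78.0 mm
I = π(d_o⁴ − d_i⁴)/64 = π(106⁴ − 78.00⁴)/64 = 4.380×10^6 mm⁴
A = 4.046×10^3 mm²;  r_min = √(I/A) = √(4.380×10^6/4.046×10^3) = 32.90 mm
L_e = K·L = 0.7 × 4.95 m = 3.465 m = 3465.0 mm
λ = L_e / r_min = 3465.0 / 32.90 = 105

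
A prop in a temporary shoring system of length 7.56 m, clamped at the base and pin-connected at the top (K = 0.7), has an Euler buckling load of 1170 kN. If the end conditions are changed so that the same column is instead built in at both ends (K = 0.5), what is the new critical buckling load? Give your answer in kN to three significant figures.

P_cr ∝ 1/K², so P_cr,new = P_cr,old × (K_old/K_new)² = 1170 × (0.7/0.5)²
= 1170 × 1.960 = 2290 kN

P_cr ≈ 2290 kN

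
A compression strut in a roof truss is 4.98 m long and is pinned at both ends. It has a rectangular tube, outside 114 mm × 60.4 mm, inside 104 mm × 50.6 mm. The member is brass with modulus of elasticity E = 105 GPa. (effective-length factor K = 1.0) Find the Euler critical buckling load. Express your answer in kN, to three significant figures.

P_cr ≈ 40.6 kN

Weak-axis I_min = (h_o·b_o³ − h_i·b_i³)/12 with b_o = 60.4, b_i = 50.60 mm (shorter outer/inner sides).
I_min = (114×60.4³ − 104.0×50.60³)/12 = 9.705×10^5 mm⁴
I = 9.705×10^5 mm⁴ = 9.705×10^-7 m⁴
Effective length L_e = K·L = 1 × 4.98 = 4.980 m
P_cr = π²EI / L_e² = π² × 105×10⁹ × 9.705×10^-7 / 4.980² = 4.055×10^4 N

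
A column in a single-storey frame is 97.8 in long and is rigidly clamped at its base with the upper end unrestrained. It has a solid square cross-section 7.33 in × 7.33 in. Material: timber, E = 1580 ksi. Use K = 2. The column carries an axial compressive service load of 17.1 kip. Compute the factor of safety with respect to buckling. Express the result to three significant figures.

I = a⁴/12 = 7.33⁴/12 = 240.6 in⁴
Effective length L_e = K·L = 2 × 97.8 = 195.6 in
P_cr = π²EI / L_e² = π² × 1580×10³ × 240.6 / 195.6² = 9.805×10^4 lb
Factor of safety n = P_cr / P = 98.051 / 17.1 = 5.73

n ≈ 5.73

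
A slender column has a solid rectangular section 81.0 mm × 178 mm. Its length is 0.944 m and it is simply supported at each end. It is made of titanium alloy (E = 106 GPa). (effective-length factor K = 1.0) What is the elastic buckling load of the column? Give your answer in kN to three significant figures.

Buckling occurs about the weak axis: I_min = h·b³/12 with b = 81.0 mm (the shorter side).
I_min = 178×81.0³/12 = 7.883×10^6 mm⁴
I = 7.883×10^6 mm⁴ = 7.883×10^-6 m⁴
Effective length L_e = K·L = 1 × 0.944 = 0.9440 m
P_cr = π²EI / L_e² = π² × 106×10⁹ × 7.883×10^-6 / 0.9440² = 9.255×10^6 N

P_cr ≈ 9250 kN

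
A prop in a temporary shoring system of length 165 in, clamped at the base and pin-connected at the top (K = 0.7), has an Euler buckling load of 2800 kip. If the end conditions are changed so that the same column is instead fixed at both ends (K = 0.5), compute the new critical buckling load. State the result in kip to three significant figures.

P_cr ≈ 5490 kip

P_cr ∝ 1/K², so P_cr,new = P_cr,old × (K_old/K_new)² = 2800 × (0.7/0.5)²
= 2800 × 1.960 = 5490 kip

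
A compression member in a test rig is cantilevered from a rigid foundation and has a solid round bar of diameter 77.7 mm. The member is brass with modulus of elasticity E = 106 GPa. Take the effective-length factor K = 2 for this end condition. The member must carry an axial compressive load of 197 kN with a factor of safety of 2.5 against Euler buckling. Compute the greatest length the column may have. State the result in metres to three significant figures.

I = πd⁴/64 = π×77.7⁴/64 = 1.789×10^6 mm⁴
I = 1.789×10^-6 m⁴
Required critical load P_cr = n·P = 2.5 × 197 = 492.5 kN = 4.925×10^5 N
From P_cr = π²EI/(K·L)²:  L = (1/K)·√(π²EI/P_cr) = (1/2)·√(π²×1.06×10^11×1.789×10^-6/4.925×10^5)
L = 0.975 m

L_max ≈ 0.975 m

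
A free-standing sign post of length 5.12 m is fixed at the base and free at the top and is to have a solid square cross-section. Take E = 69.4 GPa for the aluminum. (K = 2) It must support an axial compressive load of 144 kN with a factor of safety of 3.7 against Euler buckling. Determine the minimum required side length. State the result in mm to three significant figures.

Required P_cr = n·P = 3.7 × 144 = 532.8 kN
L_e = K·L = 2 × 5.12 = 10.24 m
Required I = P_cr·L_e²/(π²E) = 5.328×10^5 × 10.24² / (π² × 6.94×10^10) = 8.157×10^-5 m⁴
I_req = 8.157×10^7 mm⁴
Solid square: I = a⁴/12  ⇒  a = (12I)^(1/4) = (12×8.157×10^7)^(1/4) = 177 mm

a ≈ 177 mm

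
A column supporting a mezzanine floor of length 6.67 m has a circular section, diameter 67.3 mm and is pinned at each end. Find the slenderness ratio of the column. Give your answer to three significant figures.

λ ≈ 396

For a solid circle r = d/4 = 67.3/4 = 16.82 mm
L_e = K·L = 1 × 6.67 m = 6.670 m = 6670.0 mm
λ = L_e / r_min = 6670.0 / 16.82 = 396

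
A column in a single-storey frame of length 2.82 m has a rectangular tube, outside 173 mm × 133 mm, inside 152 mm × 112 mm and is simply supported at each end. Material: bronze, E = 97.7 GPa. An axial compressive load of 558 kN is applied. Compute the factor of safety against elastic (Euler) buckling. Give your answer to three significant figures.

n ≈ 3.50

Weak-axis I_min = (h_o·b_o³ − h_i·b_i³)/12 with b_o = 133, b_i = 112.0 mm (shorter outer/inner sides).
I_min = (173×133³ − 152.0×112.0³)/12 = 1.612×10^7 mm⁴
I = 1.612×10^7 mm⁴ = 1.612×10^-5 m⁴
Effective length L_e = K·L = 1 × 2.82 = 2.820 m
P_cr = π²EI / L_e² = π² × 97.7×10⁹ × 1.612×10^-5 / 2.820² = 1.955×10^6 N
Factor of safety n = P_cr / P = 1954.8 / 558 = 3.50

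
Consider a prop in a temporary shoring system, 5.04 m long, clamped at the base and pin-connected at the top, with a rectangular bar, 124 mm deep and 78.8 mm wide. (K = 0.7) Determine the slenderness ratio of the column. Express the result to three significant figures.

For a rectangle r_min = b/√12 = 78.8/√12 = 22.75 mm
L_e = K·L = 0.7 × 5.04 m = 3.528 m = 3528.0 mm
λ = L_e / r_min = 3528.0 / 22.75 = 155

λ ≈ 155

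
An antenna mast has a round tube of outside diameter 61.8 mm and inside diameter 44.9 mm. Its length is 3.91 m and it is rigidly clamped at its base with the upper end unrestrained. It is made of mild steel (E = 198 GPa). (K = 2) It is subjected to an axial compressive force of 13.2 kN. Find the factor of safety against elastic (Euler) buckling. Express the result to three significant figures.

n ≈ 1.25

d_o = 61.8 mm, d_i = 44.9 mm
I = π(d_o⁴ − d_i⁴)/64 = π(61.8⁴ − 44.90⁴)/64 = 5.165×10^5 mm⁴
I = 5.165×10^5 mm⁴ = 5.165×10^-7 m⁴
Effective length L_e = K·L = 2 × 3.91 = 7.820 m
P_cr = π²EI / L_e² = π² × 198×10⁹ × 5.165×10^-7 / 7.820² = 1.651×10^4 N
Factor of safety n = P_cr / P = 16.506 / 13.2 = 1.25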